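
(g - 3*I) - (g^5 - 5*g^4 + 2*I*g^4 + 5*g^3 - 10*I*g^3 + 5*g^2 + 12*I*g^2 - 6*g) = -g^5 + 5*g^4 - 2*I*g^4 - 5*g^3 + 10*I*g^3 - 5*g^2 - 12*I*g^2 + 7*g - 3*I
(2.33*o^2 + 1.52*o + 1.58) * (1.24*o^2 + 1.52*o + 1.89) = 2.8892*o^4 + 5.4264*o^3 + 8.6733*o^2 + 5.2744*o + 2.9862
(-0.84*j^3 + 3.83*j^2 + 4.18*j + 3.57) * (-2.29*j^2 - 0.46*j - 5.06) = 1.9236*j^5 - 8.3843*j^4 - 7.0836*j^3 - 29.4779*j^2 - 22.793*j - 18.0642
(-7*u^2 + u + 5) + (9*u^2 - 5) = 2*u^2 + u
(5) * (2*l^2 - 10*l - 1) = 10*l^2 - 50*l - 5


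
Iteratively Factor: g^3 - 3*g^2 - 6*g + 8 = (g - 4)*(g^2 + g - 2) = (g - 4)*(g + 2)*(g - 1)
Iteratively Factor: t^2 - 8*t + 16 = (t - 4)*(t - 4)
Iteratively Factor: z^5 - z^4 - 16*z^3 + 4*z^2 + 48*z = (z)*(z^4 - z^3 - 16*z^2 + 4*z + 48) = z*(z - 2)*(z^3 + z^2 - 14*z - 24) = z*(z - 4)*(z - 2)*(z^2 + 5*z + 6) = z*(z - 4)*(z - 2)*(z + 2)*(z + 3)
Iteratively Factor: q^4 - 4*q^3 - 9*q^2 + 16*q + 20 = (q + 2)*(q^3 - 6*q^2 + 3*q + 10) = (q - 5)*(q + 2)*(q^2 - q - 2) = (q - 5)*(q - 2)*(q + 2)*(q + 1)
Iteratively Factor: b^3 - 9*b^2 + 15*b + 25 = (b - 5)*(b^2 - 4*b - 5) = (b - 5)*(b + 1)*(b - 5)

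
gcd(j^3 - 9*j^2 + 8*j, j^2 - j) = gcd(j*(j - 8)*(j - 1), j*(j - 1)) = j^2 - j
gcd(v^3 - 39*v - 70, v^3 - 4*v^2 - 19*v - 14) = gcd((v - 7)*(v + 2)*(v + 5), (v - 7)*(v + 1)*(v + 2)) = v^2 - 5*v - 14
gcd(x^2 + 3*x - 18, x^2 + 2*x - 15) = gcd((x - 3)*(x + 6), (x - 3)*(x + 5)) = x - 3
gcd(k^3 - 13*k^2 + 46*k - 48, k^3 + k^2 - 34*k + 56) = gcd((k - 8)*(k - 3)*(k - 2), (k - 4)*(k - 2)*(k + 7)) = k - 2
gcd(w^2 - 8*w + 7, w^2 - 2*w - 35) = w - 7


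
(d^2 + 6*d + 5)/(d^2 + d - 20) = (d + 1)/(d - 4)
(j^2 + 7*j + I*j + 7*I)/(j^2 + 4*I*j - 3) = (j + 7)/(j + 3*I)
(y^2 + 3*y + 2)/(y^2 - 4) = (y + 1)/(y - 2)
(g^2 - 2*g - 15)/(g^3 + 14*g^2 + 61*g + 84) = (g - 5)/(g^2 + 11*g + 28)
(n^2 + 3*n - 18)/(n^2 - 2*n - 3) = (n + 6)/(n + 1)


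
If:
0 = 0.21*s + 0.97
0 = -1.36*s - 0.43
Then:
No Solution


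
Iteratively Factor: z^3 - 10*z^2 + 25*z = (z - 5)*(z^2 - 5*z) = (z - 5)^2*(z)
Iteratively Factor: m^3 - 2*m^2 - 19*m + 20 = (m - 1)*(m^2 - m - 20) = (m - 1)*(m + 4)*(m - 5)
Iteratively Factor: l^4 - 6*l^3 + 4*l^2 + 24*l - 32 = (l - 4)*(l^3 - 2*l^2 - 4*l + 8) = (l - 4)*(l - 2)*(l^2 - 4) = (l - 4)*(l - 2)*(l + 2)*(l - 2)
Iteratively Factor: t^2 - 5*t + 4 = (t - 1)*(t - 4)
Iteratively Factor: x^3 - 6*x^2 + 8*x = (x)*(x^2 - 6*x + 8) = x*(x - 4)*(x - 2)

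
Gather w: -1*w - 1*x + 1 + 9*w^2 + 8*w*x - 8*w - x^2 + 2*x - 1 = 9*w^2 + w*(8*x - 9) - x^2 + x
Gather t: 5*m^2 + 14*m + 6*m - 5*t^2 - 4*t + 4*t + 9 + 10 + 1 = 5*m^2 + 20*m - 5*t^2 + 20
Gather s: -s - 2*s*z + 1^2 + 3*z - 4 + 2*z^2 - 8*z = s*(-2*z - 1) + 2*z^2 - 5*z - 3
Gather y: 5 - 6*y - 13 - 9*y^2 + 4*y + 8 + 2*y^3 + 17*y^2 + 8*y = 2*y^3 + 8*y^2 + 6*y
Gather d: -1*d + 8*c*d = d*(8*c - 1)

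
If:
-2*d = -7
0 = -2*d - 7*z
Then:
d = 7/2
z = -1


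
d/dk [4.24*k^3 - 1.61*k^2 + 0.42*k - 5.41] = 12.72*k^2 - 3.22*k + 0.42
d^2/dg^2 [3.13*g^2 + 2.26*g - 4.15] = 6.26000000000000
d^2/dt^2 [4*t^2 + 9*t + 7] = 8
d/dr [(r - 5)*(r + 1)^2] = 3*(r - 3)*(r + 1)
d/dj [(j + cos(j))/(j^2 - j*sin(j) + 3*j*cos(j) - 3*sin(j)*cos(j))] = (2*j^2*sin(j) + j^2*cos(j) - j^2 - 2*j*cos(j) + 3*j*cos(2*j) + j - sin(2*j) + 9*cos(j)/4 - 3*cos(2*j)/2 + 3*cos(3*j)/4 - 3/2)/((j - sin(j))^2*(j + 3*cos(j))^2)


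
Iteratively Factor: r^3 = (r)*(r^2) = r^2*(r)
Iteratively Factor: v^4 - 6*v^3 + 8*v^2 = (v - 4)*(v^3 - 2*v^2) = v*(v - 4)*(v^2 - 2*v) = v^2*(v - 4)*(v - 2)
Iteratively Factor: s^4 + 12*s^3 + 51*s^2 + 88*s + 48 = (s + 3)*(s^3 + 9*s^2 + 24*s + 16) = (s + 3)*(s + 4)*(s^2 + 5*s + 4) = (s + 1)*(s + 3)*(s + 4)*(s + 4)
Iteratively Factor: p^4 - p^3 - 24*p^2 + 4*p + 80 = (p + 2)*(p^3 - 3*p^2 - 18*p + 40) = (p - 5)*(p + 2)*(p^2 + 2*p - 8) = (p - 5)*(p - 2)*(p + 2)*(p + 4)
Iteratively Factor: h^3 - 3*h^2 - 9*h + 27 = (h + 3)*(h^2 - 6*h + 9) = (h - 3)*(h + 3)*(h - 3)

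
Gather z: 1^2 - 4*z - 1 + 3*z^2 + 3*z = 3*z^2 - z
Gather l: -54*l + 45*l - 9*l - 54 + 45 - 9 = -18*l - 18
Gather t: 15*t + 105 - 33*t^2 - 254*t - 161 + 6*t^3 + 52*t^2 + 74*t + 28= 6*t^3 + 19*t^2 - 165*t - 28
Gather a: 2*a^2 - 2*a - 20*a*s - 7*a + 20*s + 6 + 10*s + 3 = 2*a^2 + a*(-20*s - 9) + 30*s + 9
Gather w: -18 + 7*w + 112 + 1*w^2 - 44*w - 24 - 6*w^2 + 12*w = -5*w^2 - 25*w + 70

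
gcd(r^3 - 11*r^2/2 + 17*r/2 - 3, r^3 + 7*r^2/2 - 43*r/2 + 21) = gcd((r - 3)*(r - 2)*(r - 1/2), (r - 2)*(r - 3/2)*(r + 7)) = r - 2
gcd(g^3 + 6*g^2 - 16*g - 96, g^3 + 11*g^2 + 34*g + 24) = g^2 + 10*g + 24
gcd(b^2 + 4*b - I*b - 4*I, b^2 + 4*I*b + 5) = b - I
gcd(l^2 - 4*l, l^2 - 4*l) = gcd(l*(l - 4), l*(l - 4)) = l^2 - 4*l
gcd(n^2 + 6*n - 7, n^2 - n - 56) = n + 7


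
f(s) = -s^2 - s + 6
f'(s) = -2*s - 1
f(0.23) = 5.72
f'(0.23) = -1.46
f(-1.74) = 4.71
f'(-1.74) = 2.48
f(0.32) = 5.58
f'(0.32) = -1.64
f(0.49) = 5.27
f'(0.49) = -1.98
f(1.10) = 3.69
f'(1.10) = -3.20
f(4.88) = -22.69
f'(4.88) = -10.76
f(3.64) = -10.89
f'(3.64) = -8.28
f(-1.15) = 5.83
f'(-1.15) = 1.30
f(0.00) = 6.00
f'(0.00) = -1.00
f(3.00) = -6.00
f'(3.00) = -7.00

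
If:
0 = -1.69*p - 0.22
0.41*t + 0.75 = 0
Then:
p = -0.13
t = -1.83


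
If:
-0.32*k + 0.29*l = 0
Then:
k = 0.90625*l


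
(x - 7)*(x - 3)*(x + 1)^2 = x^4 - 8*x^3 + 2*x^2 + 32*x + 21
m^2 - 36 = (m - 6)*(m + 6)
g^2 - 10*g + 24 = (g - 6)*(g - 4)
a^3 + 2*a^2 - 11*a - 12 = (a - 3)*(a + 1)*(a + 4)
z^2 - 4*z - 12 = (z - 6)*(z + 2)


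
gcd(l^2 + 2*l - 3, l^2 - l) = l - 1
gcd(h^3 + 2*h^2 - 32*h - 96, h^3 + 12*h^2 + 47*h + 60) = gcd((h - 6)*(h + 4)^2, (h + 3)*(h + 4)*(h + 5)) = h + 4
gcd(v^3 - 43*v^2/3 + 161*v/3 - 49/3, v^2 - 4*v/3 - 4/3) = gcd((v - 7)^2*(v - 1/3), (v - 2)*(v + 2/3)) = 1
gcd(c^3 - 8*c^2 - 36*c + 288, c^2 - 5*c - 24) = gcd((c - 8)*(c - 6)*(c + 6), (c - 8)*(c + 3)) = c - 8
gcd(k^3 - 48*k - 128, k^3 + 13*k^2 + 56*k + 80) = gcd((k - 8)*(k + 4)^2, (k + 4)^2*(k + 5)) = k^2 + 8*k + 16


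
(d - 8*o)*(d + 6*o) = d^2 - 2*d*o - 48*o^2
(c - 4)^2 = c^2 - 8*c + 16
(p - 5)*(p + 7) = p^2 + 2*p - 35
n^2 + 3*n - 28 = (n - 4)*(n + 7)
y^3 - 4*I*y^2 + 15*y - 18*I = (y - 6*I)*(y - I)*(y + 3*I)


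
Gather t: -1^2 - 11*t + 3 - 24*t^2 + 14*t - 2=-24*t^2 + 3*t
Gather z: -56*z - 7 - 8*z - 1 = -64*z - 8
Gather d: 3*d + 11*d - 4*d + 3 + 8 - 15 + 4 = 10*d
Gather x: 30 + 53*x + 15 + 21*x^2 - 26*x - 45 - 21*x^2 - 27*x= 0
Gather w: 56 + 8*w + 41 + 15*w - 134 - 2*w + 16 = 21*w - 21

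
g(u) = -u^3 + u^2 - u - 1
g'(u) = -3*u^2 + 2*u - 1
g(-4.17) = 93.07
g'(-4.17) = -61.51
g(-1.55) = 6.68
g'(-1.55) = -11.31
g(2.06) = -7.56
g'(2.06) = -9.61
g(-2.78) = 30.99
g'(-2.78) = -29.75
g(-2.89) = 34.38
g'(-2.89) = -31.84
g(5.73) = -162.03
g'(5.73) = -88.04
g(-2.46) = 22.40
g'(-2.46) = -24.07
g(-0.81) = 1.00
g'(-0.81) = -4.59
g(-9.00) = 818.00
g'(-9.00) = -262.00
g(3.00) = -22.00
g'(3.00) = -22.00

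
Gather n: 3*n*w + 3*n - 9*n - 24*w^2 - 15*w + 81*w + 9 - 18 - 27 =n*(3*w - 6) - 24*w^2 + 66*w - 36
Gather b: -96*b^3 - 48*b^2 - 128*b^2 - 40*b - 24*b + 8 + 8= -96*b^3 - 176*b^2 - 64*b + 16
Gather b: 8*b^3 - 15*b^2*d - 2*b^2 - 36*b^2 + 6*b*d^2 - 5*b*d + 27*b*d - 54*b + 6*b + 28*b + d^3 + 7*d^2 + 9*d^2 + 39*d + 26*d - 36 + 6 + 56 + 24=8*b^3 + b^2*(-15*d - 38) + b*(6*d^2 + 22*d - 20) + d^3 + 16*d^2 + 65*d + 50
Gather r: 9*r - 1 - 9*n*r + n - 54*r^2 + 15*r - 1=n - 54*r^2 + r*(24 - 9*n) - 2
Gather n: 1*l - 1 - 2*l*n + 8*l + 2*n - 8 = 9*l + n*(2 - 2*l) - 9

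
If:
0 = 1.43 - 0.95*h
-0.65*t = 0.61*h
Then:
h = 1.51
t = -1.41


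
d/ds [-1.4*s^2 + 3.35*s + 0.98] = 3.35 - 2.8*s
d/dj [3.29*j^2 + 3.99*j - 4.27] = 6.58*j + 3.99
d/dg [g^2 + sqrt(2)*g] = 2*g + sqrt(2)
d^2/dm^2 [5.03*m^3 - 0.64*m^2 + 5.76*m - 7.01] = 30.18*m - 1.28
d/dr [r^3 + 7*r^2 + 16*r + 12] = 3*r^2 + 14*r + 16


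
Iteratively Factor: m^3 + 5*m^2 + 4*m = (m + 4)*(m^2 + m) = m*(m + 4)*(m + 1)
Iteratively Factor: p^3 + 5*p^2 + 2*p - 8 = (p + 4)*(p^2 + p - 2) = (p + 2)*(p + 4)*(p - 1)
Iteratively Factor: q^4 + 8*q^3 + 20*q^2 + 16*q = (q + 2)*(q^3 + 6*q^2 + 8*q) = (q + 2)*(q + 4)*(q^2 + 2*q) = q*(q + 2)*(q + 4)*(q + 2)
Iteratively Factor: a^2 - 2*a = (a - 2)*(a)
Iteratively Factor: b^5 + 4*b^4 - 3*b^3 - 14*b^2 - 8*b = (b)*(b^4 + 4*b^3 - 3*b^2 - 14*b - 8) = b*(b + 4)*(b^3 - 3*b - 2) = b*(b + 1)*(b + 4)*(b^2 - b - 2) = b*(b - 2)*(b + 1)*(b + 4)*(b + 1)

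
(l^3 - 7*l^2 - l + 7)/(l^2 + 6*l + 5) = (l^2 - 8*l + 7)/(l + 5)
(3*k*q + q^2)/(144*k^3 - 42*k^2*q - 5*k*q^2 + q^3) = q*(3*k + q)/(144*k^3 - 42*k^2*q - 5*k*q^2 + q^3)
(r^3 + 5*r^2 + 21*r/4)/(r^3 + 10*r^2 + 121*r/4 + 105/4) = r/(r + 5)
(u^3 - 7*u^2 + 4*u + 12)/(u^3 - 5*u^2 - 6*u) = (u - 2)/u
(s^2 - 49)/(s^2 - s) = (s^2 - 49)/(s*(s - 1))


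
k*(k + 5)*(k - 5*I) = k^3 + 5*k^2 - 5*I*k^2 - 25*I*k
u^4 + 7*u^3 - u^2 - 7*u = u*(u - 1)*(u + 1)*(u + 7)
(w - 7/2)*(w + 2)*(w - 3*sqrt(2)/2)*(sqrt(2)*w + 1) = sqrt(2)*w^4 - 3*sqrt(2)*w^3/2 - 2*w^3 - 17*sqrt(2)*w^2/2 + 3*w^2 + 9*sqrt(2)*w/4 + 14*w + 21*sqrt(2)/2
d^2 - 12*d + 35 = (d - 7)*(d - 5)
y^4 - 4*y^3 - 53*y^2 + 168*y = y*(y - 8)*(y - 3)*(y + 7)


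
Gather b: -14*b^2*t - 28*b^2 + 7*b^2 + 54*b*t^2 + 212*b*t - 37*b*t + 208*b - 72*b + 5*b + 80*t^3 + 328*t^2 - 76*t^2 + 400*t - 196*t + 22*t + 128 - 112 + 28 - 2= b^2*(-14*t - 21) + b*(54*t^2 + 175*t + 141) + 80*t^3 + 252*t^2 + 226*t + 42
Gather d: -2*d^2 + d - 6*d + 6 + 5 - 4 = -2*d^2 - 5*d + 7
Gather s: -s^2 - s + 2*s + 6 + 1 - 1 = -s^2 + s + 6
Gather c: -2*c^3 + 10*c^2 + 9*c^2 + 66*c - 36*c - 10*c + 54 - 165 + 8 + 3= -2*c^3 + 19*c^2 + 20*c - 100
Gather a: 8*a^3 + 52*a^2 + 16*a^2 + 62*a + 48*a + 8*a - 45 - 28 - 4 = 8*a^3 + 68*a^2 + 118*a - 77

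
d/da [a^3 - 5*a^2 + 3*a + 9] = 3*a^2 - 10*a + 3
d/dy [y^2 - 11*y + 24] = 2*y - 11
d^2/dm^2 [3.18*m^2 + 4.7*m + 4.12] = 6.36000000000000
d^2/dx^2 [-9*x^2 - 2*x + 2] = -18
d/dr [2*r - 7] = 2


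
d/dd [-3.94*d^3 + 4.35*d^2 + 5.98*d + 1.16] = -11.82*d^2 + 8.7*d + 5.98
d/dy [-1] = 0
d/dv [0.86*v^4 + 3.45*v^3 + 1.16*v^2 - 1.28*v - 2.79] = 3.44*v^3 + 10.35*v^2 + 2.32*v - 1.28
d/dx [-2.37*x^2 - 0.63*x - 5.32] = -4.74*x - 0.63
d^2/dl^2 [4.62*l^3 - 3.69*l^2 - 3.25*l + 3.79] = 27.72*l - 7.38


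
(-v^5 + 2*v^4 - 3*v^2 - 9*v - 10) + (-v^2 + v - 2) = -v^5 + 2*v^4 - 4*v^2 - 8*v - 12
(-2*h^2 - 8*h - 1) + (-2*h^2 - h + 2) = -4*h^2 - 9*h + 1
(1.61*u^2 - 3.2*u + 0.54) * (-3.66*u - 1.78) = -5.8926*u^3 + 8.8462*u^2 + 3.7196*u - 0.9612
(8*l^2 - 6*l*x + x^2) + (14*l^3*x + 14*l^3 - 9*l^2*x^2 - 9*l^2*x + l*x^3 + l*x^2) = 14*l^3*x + 14*l^3 - 9*l^2*x^2 - 9*l^2*x + 8*l^2 + l*x^3 + l*x^2 - 6*l*x + x^2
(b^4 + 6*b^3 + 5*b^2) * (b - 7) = b^5 - b^4 - 37*b^3 - 35*b^2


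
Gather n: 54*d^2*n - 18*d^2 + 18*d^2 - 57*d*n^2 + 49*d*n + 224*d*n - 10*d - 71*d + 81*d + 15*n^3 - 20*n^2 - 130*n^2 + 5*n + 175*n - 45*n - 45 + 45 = 15*n^3 + n^2*(-57*d - 150) + n*(54*d^2 + 273*d + 135)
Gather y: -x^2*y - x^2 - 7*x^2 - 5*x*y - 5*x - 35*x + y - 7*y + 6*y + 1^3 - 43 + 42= -8*x^2 - 40*x + y*(-x^2 - 5*x)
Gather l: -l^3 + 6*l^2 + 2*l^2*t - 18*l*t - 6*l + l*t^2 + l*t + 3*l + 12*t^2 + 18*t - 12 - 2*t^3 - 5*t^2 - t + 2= -l^3 + l^2*(2*t + 6) + l*(t^2 - 17*t - 3) - 2*t^3 + 7*t^2 + 17*t - 10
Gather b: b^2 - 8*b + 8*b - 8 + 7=b^2 - 1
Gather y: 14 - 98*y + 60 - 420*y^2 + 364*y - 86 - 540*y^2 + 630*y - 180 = -960*y^2 + 896*y - 192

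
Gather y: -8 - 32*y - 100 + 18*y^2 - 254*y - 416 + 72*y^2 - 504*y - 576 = 90*y^2 - 790*y - 1100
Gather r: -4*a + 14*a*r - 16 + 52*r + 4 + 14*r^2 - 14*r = -4*a + 14*r^2 + r*(14*a + 38) - 12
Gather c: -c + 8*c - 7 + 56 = 7*c + 49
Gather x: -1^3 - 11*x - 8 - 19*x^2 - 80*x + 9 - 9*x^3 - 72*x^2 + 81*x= -9*x^3 - 91*x^2 - 10*x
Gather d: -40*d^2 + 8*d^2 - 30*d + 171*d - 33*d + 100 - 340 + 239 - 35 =-32*d^2 + 108*d - 36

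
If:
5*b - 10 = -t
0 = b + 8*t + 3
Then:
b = 83/39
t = -25/39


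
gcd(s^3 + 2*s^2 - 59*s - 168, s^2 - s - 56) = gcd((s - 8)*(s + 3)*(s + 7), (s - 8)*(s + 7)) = s^2 - s - 56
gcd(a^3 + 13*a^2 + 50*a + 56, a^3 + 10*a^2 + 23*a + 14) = a^2 + 9*a + 14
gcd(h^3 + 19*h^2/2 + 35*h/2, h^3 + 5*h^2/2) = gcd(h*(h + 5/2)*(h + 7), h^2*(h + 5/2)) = h^2 + 5*h/2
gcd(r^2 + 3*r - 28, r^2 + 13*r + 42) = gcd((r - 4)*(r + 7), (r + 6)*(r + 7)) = r + 7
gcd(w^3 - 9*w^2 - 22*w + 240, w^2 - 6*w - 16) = w - 8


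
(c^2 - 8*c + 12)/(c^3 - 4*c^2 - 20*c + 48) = 1/(c + 4)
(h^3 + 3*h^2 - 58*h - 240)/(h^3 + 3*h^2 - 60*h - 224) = (h^2 + 11*h + 30)/(h^2 + 11*h + 28)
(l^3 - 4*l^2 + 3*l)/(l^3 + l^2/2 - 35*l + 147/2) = 2*l*(l - 1)/(2*l^2 + 7*l - 49)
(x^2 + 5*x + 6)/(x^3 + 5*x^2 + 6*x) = 1/x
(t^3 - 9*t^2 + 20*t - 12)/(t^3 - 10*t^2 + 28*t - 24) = (t - 1)/(t - 2)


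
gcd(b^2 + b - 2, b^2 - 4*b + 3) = b - 1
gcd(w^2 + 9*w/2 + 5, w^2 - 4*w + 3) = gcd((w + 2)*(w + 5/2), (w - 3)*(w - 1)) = 1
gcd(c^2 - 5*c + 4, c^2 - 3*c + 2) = c - 1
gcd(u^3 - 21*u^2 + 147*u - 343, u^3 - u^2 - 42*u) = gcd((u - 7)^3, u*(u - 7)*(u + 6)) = u - 7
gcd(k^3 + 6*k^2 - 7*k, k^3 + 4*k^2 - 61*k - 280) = k + 7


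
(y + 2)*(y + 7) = y^2 + 9*y + 14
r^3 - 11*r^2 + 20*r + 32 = (r - 8)*(r - 4)*(r + 1)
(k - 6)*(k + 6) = k^2 - 36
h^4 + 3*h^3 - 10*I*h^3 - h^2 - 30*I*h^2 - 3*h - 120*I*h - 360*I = (h + 3)*(h - 8*I)*(h - 5*I)*(h + 3*I)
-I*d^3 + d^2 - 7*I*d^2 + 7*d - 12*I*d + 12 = (d + 3)*(d + 4)*(-I*d + 1)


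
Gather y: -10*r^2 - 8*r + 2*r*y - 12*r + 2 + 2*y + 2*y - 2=-10*r^2 - 20*r + y*(2*r + 4)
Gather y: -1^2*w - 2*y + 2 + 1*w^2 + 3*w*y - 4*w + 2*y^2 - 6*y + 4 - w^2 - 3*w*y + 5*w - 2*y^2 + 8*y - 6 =0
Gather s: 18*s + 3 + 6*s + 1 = 24*s + 4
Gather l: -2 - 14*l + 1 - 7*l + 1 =-21*l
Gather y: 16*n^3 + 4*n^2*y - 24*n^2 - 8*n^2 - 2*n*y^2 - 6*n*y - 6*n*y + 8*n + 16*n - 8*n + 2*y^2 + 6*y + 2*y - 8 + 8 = 16*n^3 - 32*n^2 + 16*n + y^2*(2 - 2*n) + y*(4*n^2 - 12*n + 8)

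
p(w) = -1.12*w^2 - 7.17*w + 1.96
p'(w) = -2.24*w - 7.17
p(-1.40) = 9.80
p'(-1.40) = -4.03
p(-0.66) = 6.20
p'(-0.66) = -5.69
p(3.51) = -37.01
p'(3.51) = -15.03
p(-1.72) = 10.98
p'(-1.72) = -3.32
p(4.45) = -52.13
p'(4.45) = -17.14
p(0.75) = -4.05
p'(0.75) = -8.85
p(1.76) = -14.13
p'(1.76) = -11.11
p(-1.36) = 9.64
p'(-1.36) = -4.12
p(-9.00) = -24.23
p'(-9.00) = 12.99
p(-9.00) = -24.23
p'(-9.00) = 12.99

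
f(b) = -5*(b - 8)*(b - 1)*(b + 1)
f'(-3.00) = -370.00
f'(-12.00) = -3115.00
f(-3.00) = 440.00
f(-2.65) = 320.70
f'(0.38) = 33.23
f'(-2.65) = -312.34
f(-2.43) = 255.79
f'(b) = -5*(b - 8)*(b - 1) - 5*(b - 8)*(b + 1) - 5*(b - 1)*(b + 1) = -15*b^2 + 80*b + 5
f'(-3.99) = -553.00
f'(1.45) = 89.46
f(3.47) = 250.08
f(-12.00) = 14300.00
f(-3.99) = 894.46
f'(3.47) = 101.99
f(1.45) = 36.11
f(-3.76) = 772.49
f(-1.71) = 93.42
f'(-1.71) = -175.66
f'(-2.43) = -277.97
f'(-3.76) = -507.86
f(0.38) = -32.60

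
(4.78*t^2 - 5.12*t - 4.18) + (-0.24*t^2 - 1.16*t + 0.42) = 4.54*t^2 - 6.28*t - 3.76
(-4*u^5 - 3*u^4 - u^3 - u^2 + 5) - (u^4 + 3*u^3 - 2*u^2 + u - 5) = -4*u^5 - 4*u^4 - 4*u^3 + u^2 - u + 10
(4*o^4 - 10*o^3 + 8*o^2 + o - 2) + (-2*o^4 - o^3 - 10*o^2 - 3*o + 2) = 2*o^4 - 11*o^3 - 2*o^2 - 2*o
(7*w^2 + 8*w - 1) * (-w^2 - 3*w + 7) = -7*w^4 - 29*w^3 + 26*w^2 + 59*w - 7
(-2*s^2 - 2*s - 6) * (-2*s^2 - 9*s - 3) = 4*s^4 + 22*s^3 + 36*s^2 + 60*s + 18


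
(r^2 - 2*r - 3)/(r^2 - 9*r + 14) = (r^2 - 2*r - 3)/(r^2 - 9*r + 14)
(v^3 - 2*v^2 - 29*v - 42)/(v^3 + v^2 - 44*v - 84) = (v + 3)/(v + 6)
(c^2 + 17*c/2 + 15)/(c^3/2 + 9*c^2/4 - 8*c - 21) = 2*(2*c + 5)/(2*c^2 - 3*c - 14)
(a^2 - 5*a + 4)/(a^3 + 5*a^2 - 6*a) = (a - 4)/(a*(a + 6))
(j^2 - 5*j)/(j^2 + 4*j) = (j - 5)/(j + 4)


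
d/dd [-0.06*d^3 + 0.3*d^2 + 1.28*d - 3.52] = -0.18*d^2 + 0.6*d + 1.28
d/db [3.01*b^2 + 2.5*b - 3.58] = 6.02*b + 2.5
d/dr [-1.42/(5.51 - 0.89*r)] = -1.2638/(0.89*r - 5.51)^2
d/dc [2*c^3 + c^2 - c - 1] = 6*c^2 + 2*c - 1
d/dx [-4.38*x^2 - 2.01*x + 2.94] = -8.76*x - 2.01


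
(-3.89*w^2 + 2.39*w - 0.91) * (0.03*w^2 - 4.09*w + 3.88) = -0.1167*w^4 + 15.9818*w^3 - 24.8956*w^2 + 12.9951*w - 3.5308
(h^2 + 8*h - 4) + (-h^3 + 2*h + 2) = -h^3 + h^2 + 10*h - 2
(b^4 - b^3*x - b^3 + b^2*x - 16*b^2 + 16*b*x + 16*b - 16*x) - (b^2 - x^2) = b^4 - b^3*x - b^3 + b^2*x - 17*b^2 + 16*b*x + 16*b + x^2 - 16*x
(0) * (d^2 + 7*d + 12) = 0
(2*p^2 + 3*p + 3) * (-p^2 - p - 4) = -2*p^4 - 5*p^3 - 14*p^2 - 15*p - 12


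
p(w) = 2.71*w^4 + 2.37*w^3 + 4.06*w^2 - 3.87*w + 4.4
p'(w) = 10.84*w^3 + 7.11*w^2 + 8.12*w - 3.87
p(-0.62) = 8.20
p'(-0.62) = -8.75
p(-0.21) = 5.38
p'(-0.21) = -5.36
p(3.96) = 866.34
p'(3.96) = 812.94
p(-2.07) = 58.54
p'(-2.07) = -86.36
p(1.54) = 31.97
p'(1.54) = 65.09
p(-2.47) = 103.88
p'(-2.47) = -143.90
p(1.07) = 11.36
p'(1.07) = 26.24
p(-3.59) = 411.10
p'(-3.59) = -442.93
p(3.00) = 312.83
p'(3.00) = 377.16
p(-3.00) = 208.07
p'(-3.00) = -256.92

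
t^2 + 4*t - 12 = (t - 2)*(t + 6)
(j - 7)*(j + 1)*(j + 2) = j^3 - 4*j^2 - 19*j - 14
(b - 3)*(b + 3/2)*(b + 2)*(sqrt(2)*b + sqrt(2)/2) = sqrt(2)*b^4 + sqrt(2)*b^3 - 29*sqrt(2)*b^2/4 - 51*sqrt(2)*b/4 - 9*sqrt(2)/2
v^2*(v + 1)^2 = v^4 + 2*v^3 + v^2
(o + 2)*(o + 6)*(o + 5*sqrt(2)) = o^3 + 5*sqrt(2)*o^2 + 8*o^2 + 12*o + 40*sqrt(2)*o + 60*sqrt(2)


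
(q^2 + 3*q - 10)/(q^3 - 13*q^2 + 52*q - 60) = (q + 5)/(q^2 - 11*q + 30)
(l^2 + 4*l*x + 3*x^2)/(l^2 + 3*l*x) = (l + x)/l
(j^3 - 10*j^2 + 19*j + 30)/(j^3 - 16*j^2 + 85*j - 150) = (j + 1)/(j - 5)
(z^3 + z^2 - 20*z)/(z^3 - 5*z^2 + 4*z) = (z + 5)/(z - 1)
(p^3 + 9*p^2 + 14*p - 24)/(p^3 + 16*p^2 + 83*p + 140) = (p^2 + 5*p - 6)/(p^2 + 12*p + 35)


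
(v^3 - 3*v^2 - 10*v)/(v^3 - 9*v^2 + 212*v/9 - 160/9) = 9*v*(v + 2)/(9*v^2 - 36*v + 32)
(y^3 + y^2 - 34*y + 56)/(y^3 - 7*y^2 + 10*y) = (y^2 + 3*y - 28)/(y*(y - 5))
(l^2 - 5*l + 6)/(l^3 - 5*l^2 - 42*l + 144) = (l - 2)/(l^2 - 2*l - 48)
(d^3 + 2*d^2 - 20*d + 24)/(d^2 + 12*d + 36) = (d^2 - 4*d + 4)/(d + 6)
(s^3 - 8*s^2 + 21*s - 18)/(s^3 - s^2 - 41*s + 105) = (s^2 - 5*s + 6)/(s^2 + 2*s - 35)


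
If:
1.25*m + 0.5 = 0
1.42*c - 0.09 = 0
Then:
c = 0.06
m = -0.40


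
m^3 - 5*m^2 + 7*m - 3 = (m - 3)*(m - 1)^2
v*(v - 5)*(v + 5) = v^3 - 25*v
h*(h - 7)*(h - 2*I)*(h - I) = h^4 - 7*h^3 - 3*I*h^3 - 2*h^2 + 21*I*h^2 + 14*h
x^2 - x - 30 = (x - 6)*(x + 5)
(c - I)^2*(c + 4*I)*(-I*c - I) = -I*c^4 + 2*c^3 - I*c^3 + 2*c^2 - 7*I*c^2 - 4*c - 7*I*c - 4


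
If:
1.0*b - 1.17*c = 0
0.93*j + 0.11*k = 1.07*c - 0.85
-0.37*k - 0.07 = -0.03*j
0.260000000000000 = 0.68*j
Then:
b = 1.30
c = 1.11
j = 0.38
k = -0.16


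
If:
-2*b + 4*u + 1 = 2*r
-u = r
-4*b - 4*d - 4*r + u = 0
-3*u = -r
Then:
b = 1/2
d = -1/2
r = 0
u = 0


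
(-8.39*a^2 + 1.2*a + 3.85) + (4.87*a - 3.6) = -8.39*a^2 + 6.07*a + 0.25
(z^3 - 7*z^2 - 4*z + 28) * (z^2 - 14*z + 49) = z^5 - 21*z^4 + 143*z^3 - 259*z^2 - 588*z + 1372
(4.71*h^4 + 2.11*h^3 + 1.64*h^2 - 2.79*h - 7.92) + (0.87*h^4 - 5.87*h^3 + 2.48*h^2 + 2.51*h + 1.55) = 5.58*h^4 - 3.76*h^3 + 4.12*h^2 - 0.28*h - 6.37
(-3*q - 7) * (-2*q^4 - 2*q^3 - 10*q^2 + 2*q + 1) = 6*q^5 + 20*q^4 + 44*q^3 + 64*q^2 - 17*q - 7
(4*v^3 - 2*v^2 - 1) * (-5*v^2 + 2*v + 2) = -20*v^5 + 18*v^4 + 4*v^3 + v^2 - 2*v - 2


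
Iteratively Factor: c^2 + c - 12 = (c - 3)*(c + 4)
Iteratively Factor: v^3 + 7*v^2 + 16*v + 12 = (v + 3)*(v^2 + 4*v + 4) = (v + 2)*(v + 3)*(v + 2)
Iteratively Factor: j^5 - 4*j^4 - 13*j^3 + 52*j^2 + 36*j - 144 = (j + 3)*(j^4 - 7*j^3 + 8*j^2 + 28*j - 48) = (j - 4)*(j + 3)*(j^3 - 3*j^2 - 4*j + 12) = (j - 4)*(j - 2)*(j + 3)*(j^2 - j - 6) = (j - 4)*(j - 3)*(j - 2)*(j + 3)*(j + 2)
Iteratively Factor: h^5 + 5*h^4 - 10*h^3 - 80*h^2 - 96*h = (h)*(h^4 + 5*h^3 - 10*h^2 - 80*h - 96) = h*(h - 4)*(h^3 + 9*h^2 + 26*h + 24) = h*(h - 4)*(h + 2)*(h^2 + 7*h + 12) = h*(h - 4)*(h + 2)*(h + 4)*(h + 3)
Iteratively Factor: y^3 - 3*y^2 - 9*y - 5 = (y + 1)*(y^2 - 4*y - 5) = (y - 5)*(y + 1)*(y + 1)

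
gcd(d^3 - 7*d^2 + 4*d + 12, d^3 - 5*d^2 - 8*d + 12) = d - 6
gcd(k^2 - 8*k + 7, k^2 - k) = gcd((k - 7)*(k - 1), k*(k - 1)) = k - 1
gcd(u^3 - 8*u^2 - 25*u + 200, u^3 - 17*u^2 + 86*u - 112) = u - 8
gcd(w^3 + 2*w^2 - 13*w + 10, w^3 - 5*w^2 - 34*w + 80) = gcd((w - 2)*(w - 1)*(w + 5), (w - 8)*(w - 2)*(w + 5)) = w^2 + 3*w - 10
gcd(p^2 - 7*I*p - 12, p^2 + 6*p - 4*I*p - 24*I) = p - 4*I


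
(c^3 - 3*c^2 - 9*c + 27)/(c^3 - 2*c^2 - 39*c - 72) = (c^2 - 6*c + 9)/(c^2 - 5*c - 24)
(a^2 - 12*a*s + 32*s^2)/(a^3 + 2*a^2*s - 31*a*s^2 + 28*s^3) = (-a + 8*s)/(-a^2 - 6*a*s + 7*s^2)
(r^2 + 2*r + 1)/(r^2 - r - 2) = (r + 1)/(r - 2)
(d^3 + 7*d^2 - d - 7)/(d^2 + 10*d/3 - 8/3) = 3*(d^3 + 7*d^2 - d - 7)/(3*d^2 + 10*d - 8)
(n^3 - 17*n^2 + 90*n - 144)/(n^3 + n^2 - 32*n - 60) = (n^2 - 11*n + 24)/(n^2 + 7*n + 10)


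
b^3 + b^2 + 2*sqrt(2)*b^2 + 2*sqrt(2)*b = b*(b + 1)*(b + 2*sqrt(2))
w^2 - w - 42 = (w - 7)*(w + 6)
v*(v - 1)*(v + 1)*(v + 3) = v^4 + 3*v^3 - v^2 - 3*v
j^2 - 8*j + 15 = (j - 5)*(j - 3)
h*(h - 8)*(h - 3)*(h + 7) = h^4 - 4*h^3 - 53*h^2 + 168*h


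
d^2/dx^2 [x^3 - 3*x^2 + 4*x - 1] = 6*x - 6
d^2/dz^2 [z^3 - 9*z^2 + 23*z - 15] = 6*z - 18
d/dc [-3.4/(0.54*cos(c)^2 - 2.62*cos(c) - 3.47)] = (8.908 - 3.672*cos(c))*sin(c)/(-0.54*cos(c)^2 + 2.62*cos(c) + 3.47)^2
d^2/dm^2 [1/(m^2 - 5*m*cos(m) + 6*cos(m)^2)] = ((m^2 - 5*m*cos(m) + 6*cos(m)^2)*(-5*m*cos(m) - 24*sin(m)^2 - 10*sin(m) + 10) + 2*(5*m*sin(m) + 2*m - 6*sin(2*m) - 5*cos(m))^2)/((m - 3*cos(m))^3*(m - 2*cos(m))^3)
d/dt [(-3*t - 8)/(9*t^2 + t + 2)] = (-27*t^2 - 3*t + (3*t + 8)*(18*t + 1) - 6)/(9*t^2 + t + 2)^2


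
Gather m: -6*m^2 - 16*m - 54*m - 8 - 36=-6*m^2 - 70*m - 44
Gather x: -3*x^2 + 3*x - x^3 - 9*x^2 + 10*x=-x^3 - 12*x^2 + 13*x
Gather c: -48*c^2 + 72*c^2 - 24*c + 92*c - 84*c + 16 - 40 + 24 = 24*c^2 - 16*c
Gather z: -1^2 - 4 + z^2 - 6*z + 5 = z^2 - 6*z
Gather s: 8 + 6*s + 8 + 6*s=12*s + 16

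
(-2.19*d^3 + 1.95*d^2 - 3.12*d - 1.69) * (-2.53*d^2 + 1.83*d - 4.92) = 5.5407*d^5 - 8.9412*d^4 + 22.2369*d^3 - 11.0279*d^2 + 12.2577*d + 8.3148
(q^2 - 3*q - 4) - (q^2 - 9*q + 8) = 6*q - 12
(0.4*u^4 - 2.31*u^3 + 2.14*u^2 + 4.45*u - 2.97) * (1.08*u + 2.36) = 0.432*u^5 - 1.5508*u^4 - 3.1404*u^3 + 9.8564*u^2 + 7.2944*u - 7.0092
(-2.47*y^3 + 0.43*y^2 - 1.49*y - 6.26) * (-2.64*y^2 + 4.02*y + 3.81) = 6.5208*y^5 - 11.0646*y^4 - 3.7485*y^3 + 12.1749*y^2 - 30.8421*y - 23.8506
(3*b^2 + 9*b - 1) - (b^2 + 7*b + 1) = 2*b^2 + 2*b - 2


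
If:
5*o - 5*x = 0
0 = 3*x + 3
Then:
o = -1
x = -1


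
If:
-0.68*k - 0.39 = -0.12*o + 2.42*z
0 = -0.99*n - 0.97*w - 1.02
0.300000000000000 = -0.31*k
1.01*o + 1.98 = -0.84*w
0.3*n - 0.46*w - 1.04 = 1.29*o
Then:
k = -0.97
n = 2.59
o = 1.12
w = -3.70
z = 0.17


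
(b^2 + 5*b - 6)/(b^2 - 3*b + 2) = (b + 6)/(b - 2)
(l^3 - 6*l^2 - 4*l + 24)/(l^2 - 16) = (l^3 - 6*l^2 - 4*l + 24)/(l^2 - 16)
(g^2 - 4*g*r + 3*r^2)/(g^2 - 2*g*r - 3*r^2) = (g - r)/(g + r)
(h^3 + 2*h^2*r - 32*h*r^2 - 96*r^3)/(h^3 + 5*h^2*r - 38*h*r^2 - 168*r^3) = (h + 4*r)/(h + 7*r)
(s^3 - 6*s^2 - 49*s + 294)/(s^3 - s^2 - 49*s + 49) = (s - 6)/(s - 1)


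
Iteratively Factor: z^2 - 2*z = (z - 2)*(z)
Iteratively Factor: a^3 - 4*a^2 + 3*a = (a - 1)*(a^2 - 3*a) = a*(a - 1)*(a - 3)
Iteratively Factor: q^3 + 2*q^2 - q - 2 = (q - 1)*(q^2 + 3*q + 2) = (q - 1)*(q + 2)*(q + 1)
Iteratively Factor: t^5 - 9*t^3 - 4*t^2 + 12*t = (t + 2)*(t^4 - 2*t^3 - 5*t^2 + 6*t) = t*(t + 2)*(t^3 - 2*t^2 - 5*t + 6) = t*(t + 2)^2*(t^2 - 4*t + 3) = t*(t - 1)*(t + 2)^2*(t - 3)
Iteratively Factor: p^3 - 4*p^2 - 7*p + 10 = (p + 2)*(p^2 - 6*p + 5) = (p - 1)*(p + 2)*(p - 5)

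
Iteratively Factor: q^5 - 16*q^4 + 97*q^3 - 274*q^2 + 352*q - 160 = (q - 1)*(q^4 - 15*q^3 + 82*q^2 - 192*q + 160) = (q - 4)*(q - 1)*(q^3 - 11*q^2 + 38*q - 40) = (q - 5)*(q - 4)*(q - 1)*(q^2 - 6*q + 8) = (q - 5)*(q - 4)^2*(q - 1)*(q - 2)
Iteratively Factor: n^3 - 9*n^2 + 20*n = (n - 5)*(n^2 - 4*n) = n*(n - 5)*(n - 4)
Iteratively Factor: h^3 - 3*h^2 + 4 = (h - 2)*(h^2 - h - 2) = (h - 2)*(h + 1)*(h - 2)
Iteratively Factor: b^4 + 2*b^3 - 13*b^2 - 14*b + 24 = (b + 2)*(b^3 - 13*b + 12) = (b + 2)*(b + 4)*(b^2 - 4*b + 3) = (b - 3)*(b + 2)*(b + 4)*(b - 1)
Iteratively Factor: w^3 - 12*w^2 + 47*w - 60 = (w - 4)*(w^2 - 8*w + 15) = (w - 5)*(w - 4)*(w - 3)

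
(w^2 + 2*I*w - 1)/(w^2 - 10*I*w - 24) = (-w^2 - 2*I*w + 1)/(-w^2 + 10*I*w + 24)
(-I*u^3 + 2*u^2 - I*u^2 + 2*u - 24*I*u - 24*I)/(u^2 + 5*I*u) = (-I*u^3 + u^2*(2 - I) + 2*u*(1 - 12*I) - 24*I)/(u*(u + 5*I))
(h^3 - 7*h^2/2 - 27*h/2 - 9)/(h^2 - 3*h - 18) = (2*h^2 + 5*h + 3)/(2*(h + 3))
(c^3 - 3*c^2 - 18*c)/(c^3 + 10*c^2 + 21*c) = (c - 6)/(c + 7)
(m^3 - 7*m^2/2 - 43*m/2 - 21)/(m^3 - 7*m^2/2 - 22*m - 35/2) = (2*m^2 + 7*m + 6)/(2*m^2 + 7*m + 5)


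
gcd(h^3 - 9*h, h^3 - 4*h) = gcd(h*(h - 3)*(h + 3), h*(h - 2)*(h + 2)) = h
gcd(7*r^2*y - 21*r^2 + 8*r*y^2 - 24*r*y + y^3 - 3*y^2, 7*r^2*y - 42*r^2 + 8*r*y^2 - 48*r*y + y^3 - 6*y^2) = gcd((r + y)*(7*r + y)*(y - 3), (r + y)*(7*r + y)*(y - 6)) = 7*r^2 + 8*r*y + y^2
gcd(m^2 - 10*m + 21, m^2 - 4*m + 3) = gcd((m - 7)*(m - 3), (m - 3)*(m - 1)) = m - 3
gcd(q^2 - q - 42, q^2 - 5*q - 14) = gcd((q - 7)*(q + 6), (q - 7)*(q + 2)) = q - 7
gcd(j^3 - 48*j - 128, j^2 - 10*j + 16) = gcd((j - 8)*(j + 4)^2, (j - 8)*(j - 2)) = j - 8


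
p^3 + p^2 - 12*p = p*(p - 3)*(p + 4)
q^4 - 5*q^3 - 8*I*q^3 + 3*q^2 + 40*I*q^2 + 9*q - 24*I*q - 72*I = (q - 3)^2*(q + 1)*(q - 8*I)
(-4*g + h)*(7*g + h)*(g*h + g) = -28*g^3*h - 28*g^3 + 3*g^2*h^2 + 3*g^2*h + g*h^3 + g*h^2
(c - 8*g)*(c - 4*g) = c^2 - 12*c*g + 32*g^2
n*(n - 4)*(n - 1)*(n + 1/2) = n^4 - 9*n^3/2 + 3*n^2/2 + 2*n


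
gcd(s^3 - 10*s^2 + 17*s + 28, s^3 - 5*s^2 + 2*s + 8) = s^2 - 3*s - 4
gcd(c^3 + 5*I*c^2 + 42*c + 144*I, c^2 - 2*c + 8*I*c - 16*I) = c + 8*I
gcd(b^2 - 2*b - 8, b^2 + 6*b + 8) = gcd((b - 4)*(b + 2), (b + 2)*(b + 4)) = b + 2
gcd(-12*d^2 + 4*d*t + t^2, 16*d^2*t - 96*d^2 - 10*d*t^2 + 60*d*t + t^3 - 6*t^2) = -2*d + t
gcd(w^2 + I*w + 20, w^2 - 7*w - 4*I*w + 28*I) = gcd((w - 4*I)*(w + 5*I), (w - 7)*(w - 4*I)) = w - 4*I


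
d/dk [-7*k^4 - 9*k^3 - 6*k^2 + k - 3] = -28*k^3 - 27*k^2 - 12*k + 1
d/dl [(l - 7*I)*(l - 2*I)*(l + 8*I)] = 3*l^2 - 2*I*l + 58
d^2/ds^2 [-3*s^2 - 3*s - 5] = -6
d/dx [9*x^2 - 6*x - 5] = 18*x - 6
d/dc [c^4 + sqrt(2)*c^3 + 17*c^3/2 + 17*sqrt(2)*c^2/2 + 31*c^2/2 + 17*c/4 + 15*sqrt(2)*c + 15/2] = 4*c^3 + 3*sqrt(2)*c^2 + 51*c^2/2 + 17*sqrt(2)*c + 31*c + 17/4 + 15*sqrt(2)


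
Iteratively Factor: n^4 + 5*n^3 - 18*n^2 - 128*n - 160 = (n + 2)*(n^3 + 3*n^2 - 24*n - 80) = (n - 5)*(n + 2)*(n^2 + 8*n + 16) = (n - 5)*(n + 2)*(n + 4)*(n + 4)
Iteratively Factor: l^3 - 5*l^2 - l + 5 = (l - 5)*(l^2 - 1) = (l - 5)*(l - 1)*(l + 1)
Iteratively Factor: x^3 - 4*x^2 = (x - 4)*(x^2) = x*(x - 4)*(x)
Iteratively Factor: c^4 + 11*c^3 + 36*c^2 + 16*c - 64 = (c + 4)*(c^3 + 7*c^2 + 8*c - 16) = (c + 4)^2*(c^2 + 3*c - 4) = (c + 4)^3*(c - 1)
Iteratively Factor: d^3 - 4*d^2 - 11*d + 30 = (d - 5)*(d^2 + d - 6) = (d - 5)*(d - 2)*(d + 3)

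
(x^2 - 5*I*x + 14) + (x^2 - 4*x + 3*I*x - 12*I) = 2*x^2 - 4*x - 2*I*x + 14 - 12*I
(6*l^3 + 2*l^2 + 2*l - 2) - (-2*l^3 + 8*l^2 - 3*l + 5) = 8*l^3 - 6*l^2 + 5*l - 7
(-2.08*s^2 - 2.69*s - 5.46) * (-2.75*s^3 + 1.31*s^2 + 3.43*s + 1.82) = 5.72*s^5 + 4.6727*s^4 + 4.3567*s^3 - 20.1649*s^2 - 23.6236*s - 9.9372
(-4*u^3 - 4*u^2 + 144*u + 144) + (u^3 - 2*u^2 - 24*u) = -3*u^3 - 6*u^2 + 120*u + 144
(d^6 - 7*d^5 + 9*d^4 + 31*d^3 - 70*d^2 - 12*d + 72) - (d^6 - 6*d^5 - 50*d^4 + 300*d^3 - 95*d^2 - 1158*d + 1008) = -d^5 + 59*d^4 - 269*d^3 + 25*d^2 + 1146*d - 936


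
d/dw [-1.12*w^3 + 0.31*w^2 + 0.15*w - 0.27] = -3.36*w^2 + 0.62*w + 0.15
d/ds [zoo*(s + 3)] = zoo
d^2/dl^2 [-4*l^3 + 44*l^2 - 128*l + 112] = 88 - 24*l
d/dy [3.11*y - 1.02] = 3.11000000000000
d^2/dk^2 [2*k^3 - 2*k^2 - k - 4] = 12*k - 4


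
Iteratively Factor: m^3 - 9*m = (m)*(m^2 - 9) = m*(m + 3)*(m - 3)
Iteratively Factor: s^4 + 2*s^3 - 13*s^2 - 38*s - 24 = (s + 2)*(s^3 - 13*s - 12) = (s - 4)*(s + 2)*(s^2 + 4*s + 3) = (s - 4)*(s + 1)*(s + 2)*(s + 3)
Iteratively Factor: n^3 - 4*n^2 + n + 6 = (n + 1)*(n^2 - 5*n + 6) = (n - 2)*(n + 1)*(n - 3)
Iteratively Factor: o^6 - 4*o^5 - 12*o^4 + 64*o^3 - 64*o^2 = (o - 2)*(o^5 - 2*o^4 - 16*o^3 + 32*o^2) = (o - 2)^2*(o^4 - 16*o^2) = o*(o - 2)^2*(o^3 - 16*o) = o*(o - 2)^2*(o + 4)*(o^2 - 4*o) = o*(o - 4)*(o - 2)^2*(o + 4)*(o)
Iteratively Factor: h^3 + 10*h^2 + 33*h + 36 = (h + 4)*(h^2 + 6*h + 9) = (h + 3)*(h + 4)*(h + 3)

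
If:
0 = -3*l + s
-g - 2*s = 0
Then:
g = -2*s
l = s/3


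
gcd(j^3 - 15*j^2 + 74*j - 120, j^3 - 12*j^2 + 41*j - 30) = j^2 - 11*j + 30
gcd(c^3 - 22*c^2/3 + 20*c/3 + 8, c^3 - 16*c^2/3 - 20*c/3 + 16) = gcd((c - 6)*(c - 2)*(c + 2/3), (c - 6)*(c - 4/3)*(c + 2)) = c - 6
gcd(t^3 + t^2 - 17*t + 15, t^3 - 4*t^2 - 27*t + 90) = t^2 + 2*t - 15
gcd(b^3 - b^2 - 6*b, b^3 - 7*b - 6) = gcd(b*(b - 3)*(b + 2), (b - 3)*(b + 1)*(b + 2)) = b^2 - b - 6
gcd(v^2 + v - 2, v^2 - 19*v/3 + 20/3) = 1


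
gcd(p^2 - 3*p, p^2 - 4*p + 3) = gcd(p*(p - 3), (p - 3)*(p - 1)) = p - 3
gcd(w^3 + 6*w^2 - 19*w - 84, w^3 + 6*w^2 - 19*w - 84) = w^3 + 6*w^2 - 19*w - 84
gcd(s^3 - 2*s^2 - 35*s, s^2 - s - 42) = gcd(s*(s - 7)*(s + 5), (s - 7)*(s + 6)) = s - 7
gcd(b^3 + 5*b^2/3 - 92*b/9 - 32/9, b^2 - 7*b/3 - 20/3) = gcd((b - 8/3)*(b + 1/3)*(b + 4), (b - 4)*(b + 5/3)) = 1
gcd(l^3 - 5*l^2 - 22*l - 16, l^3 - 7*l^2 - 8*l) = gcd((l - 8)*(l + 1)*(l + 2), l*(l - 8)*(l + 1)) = l^2 - 7*l - 8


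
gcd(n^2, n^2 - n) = n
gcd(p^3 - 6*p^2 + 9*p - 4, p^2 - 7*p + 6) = p - 1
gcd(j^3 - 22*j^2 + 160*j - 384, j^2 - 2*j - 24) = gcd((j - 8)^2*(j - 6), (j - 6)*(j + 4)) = j - 6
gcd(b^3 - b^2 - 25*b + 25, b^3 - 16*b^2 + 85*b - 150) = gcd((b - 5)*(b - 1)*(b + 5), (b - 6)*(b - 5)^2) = b - 5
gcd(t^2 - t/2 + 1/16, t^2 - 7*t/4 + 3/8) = t - 1/4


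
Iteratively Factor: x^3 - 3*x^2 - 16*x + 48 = (x - 3)*(x^2 - 16) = (x - 4)*(x - 3)*(x + 4)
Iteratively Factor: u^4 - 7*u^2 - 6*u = (u + 1)*(u^3 - u^2 - 6*u) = (u + 1)*(u + 2)*(u^2 - 3*u) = u*(u + 1)*(u + 2)*(u - 3)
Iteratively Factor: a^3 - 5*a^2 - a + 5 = (a - 5)*(a^2 - 1) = (a - 5)*(a - 1)*(a + 1)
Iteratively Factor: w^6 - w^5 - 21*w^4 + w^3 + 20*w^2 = (w - 5)*(w^5 + 4*w^4 - w^3 - 4*w^2) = w*(w - 5)*(w^4 + 4*w^3 - w^2 - 4*w) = w*(w - 5)*(w + 1)*(w^3 + 3*w^2 - 4*w) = w^2*(w - 5)*(w + 1)*(w^2 + 3*w - 4) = w^2*(w - 5)*(w + 1)*(w + 4)*(w - 1)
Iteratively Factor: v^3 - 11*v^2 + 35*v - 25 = (v - 5)*(v^2 - 6*v + 5) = (v - 5)^2*(v - 1)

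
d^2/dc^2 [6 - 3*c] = 0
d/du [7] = 0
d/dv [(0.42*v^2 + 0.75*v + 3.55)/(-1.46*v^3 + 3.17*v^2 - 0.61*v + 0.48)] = (0.6132*v^4 + 2.19*v^3 + 12.9153*v^2 - 22.1038*v + 2.5255)/(2.1316*v^6 - 9.2564*v^5 + 11.8301*v^4 - 5.269*v^3 + 3.4153*v^2 - 0.5856*v + 0.2304)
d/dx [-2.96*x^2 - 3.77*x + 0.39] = -5.92*x - 3.77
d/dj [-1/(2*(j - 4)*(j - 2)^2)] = (3*j - 10)/(2*(j - 4)^2*(j - 2)^3)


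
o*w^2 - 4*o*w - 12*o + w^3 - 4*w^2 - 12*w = (o + w)*(w - 6)*(w + 2)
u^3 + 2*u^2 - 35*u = u*(u - 5)*(u + 7)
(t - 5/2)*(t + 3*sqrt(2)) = t^2 - 5*t/2 + 3*sqrt(2)*t - 15*sqrt(2)/2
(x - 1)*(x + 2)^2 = x^3 + 3*x^2 - 4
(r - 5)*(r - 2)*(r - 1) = r^3 - 8*r^2 + 17*r - 10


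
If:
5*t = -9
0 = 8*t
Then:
No Solution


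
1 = 1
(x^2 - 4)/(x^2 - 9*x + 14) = (x + 2)/(x - 7)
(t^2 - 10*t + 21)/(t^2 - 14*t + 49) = (t - 3)/(t - 7)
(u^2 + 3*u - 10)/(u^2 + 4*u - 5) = (u - 2)/(u - 1)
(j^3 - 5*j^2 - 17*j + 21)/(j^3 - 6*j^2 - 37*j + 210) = (j^2 + 2*j - 3)/(j^2 + j - 30)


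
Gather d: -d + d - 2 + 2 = 0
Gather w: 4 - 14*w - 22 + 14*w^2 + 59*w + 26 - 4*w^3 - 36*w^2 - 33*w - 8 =-4*w^3 - 22*w^2 + 12*w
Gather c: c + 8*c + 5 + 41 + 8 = 9*c + 54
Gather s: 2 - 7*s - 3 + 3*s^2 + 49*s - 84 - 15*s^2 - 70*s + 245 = -12*s^2 - 28*s + 160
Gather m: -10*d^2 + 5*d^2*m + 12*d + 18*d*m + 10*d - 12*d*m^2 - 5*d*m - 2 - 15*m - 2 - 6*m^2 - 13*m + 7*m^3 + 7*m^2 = -10*d^2 + 22*d + 7*m^3 + m^2*(1 - 12*d) + m*(5*d^2 + 13*d - 28) - 4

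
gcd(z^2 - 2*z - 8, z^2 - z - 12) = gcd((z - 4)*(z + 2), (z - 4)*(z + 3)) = z - 4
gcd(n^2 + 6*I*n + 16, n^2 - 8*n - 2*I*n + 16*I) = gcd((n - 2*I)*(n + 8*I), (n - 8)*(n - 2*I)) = n - 2*I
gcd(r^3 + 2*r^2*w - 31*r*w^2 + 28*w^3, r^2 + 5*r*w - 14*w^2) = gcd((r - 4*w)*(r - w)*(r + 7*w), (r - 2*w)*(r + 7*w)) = r + 7*w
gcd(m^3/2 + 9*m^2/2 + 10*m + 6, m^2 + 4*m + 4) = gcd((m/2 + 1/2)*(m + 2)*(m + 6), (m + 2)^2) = m + 2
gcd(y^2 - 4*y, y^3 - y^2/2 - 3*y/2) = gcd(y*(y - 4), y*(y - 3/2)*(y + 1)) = y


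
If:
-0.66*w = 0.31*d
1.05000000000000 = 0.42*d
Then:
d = 2.50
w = -1.17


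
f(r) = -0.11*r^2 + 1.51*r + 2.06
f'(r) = 1.51 - 0.22*r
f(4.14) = 6.43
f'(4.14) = 0.60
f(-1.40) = -0.27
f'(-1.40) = 1.82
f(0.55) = 2.86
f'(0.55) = 1.39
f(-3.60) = -4.80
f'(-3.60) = 2.30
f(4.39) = 6.57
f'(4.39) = 0.54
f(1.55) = 4.14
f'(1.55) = 1.17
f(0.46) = 2.73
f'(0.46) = 1.41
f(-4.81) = -7.75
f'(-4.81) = 2.57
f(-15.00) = -45.34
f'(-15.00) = 4.81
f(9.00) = 6.74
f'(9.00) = -0.47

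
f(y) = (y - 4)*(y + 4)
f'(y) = 2*y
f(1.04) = -14.92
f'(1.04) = 2.08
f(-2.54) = -9.55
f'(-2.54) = -5.08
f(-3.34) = -4.84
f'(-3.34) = -6.68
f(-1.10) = -14.79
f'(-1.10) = -2.20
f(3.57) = -3.26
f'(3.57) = 7.14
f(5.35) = 12.62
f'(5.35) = 10.70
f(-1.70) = -13.11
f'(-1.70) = -3.40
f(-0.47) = -15.78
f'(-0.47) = -0.94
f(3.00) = -7.00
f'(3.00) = 6.00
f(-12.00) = 128.00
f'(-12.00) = -24.00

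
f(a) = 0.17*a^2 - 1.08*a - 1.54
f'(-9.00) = -4.14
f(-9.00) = 21.95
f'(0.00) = -1.08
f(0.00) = -1.54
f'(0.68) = -0.85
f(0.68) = -2.20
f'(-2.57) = -1.95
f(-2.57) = 2.36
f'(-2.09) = -1.79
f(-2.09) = 1.46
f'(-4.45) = -2.59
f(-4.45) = 6.63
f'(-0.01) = -1.08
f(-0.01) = -1.53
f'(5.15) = 0.67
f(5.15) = -2.59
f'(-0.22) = -1.15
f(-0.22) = -1.29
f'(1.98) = -0.41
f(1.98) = -3.01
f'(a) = 0.34*a - 1.08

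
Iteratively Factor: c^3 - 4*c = (c - 2)*(c^2 + 2*c) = (c - 2)*(c + 2)*(c)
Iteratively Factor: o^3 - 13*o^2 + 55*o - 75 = (o - 3)*(o^2 - 10*o + 25) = (o - 5)*(o - 3)*(o - 5)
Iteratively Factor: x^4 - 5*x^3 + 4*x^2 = (x)*(x^3 - 5*x^2 + 4*x) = x*(x - 4)*(x^2 - x) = x^2*(x - 4)*(x - 1)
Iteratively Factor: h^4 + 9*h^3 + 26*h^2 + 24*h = (h + 4)*(h^3 + 5*h^2 + 6*h) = (h + 3)*(h + 4)*(h^2 + 2*h) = (h + 2)*(h + 3)*(h + 4)*(h)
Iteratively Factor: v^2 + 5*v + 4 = (v + 4)*(v + 1)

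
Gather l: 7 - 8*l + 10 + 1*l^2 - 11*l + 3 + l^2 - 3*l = 2*l^2 - 22*l + 20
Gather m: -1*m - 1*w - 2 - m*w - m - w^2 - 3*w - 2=m*(-w - 2) - w^2 - 4*w - 4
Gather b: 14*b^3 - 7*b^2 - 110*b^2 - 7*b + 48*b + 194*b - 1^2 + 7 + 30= 14*b^3 - 117*b^2 + 235*b + 36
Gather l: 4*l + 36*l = 40*l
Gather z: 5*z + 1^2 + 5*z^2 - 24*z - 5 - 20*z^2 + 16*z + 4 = -15*z^2 - 3*z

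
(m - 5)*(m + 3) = m^2 - 2*m - 15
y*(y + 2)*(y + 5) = y^3 + 7*y^2 + 10*y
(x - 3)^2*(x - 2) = x^3 - 8*x^2 + 21*x - 18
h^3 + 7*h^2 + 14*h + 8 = (h + 1)*(h + 2)*(h + 4)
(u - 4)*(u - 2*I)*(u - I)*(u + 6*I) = u^4 - 4*u^3 + 3*I*u^3 + 16*u^2 - 12*I*u^2 - 64*u - 12*I*u + 48*I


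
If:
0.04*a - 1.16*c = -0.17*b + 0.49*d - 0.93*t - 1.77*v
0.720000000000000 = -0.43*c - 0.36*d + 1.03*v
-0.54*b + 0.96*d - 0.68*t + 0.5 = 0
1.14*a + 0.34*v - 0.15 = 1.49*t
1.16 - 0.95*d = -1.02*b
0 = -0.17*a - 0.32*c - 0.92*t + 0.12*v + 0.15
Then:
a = 0.03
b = -3.48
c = 0.64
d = -2.52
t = -0.06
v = 0.09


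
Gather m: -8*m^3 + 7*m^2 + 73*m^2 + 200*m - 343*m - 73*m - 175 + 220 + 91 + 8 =-8*m^3 + 80*m^2 - 216*m + 144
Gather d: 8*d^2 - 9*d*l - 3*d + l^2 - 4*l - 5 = 8*d^2 + d*(-9*l - 3) + l^2 - 4*l - 5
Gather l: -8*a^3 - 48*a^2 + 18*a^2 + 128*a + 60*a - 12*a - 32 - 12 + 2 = -8*a^3 - 30*a^2 + 176*a - 42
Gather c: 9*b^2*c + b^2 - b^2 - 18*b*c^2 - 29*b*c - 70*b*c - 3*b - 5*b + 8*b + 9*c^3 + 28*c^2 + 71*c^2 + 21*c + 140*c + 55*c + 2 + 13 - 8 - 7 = 9*c^3 + c^2*(99 - 18*b) + c*(9*b^2 - 99*b + 216)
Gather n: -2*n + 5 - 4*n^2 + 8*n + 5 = -4*n^2 + 6*n + 10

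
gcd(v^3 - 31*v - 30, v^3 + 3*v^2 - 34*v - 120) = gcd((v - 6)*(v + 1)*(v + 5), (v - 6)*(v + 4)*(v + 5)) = v^2 - v - 30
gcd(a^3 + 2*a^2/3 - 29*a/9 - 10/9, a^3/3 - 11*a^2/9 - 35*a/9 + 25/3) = a - 5/3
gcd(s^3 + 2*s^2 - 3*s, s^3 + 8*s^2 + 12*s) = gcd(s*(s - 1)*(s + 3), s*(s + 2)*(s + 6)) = s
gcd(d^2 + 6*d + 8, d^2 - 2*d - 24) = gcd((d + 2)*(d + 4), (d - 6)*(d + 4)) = d + 4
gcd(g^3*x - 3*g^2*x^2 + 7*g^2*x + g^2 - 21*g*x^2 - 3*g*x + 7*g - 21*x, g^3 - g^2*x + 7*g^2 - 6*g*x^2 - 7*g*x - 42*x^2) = -g^2 + 3*g*x - 7*g + 21*x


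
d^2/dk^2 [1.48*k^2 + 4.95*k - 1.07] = 2.96000000000000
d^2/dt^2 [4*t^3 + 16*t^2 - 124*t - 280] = 24*t + 32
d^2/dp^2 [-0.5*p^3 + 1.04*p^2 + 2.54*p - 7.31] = 2.08 - 3.0*p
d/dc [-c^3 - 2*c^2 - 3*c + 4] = -3*c^2 - 4*c - 3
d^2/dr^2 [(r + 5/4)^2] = 2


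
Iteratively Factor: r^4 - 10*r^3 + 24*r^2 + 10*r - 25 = (r + 1)*(r^3 - 11*r^2 + 35*r - 25) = (r - 5)*(r + 1)*(r^2 - 6*r + 5) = (r - 5)^2*(r + 1)*(r - 1)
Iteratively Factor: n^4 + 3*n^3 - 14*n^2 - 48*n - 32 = (n + 4)*(n^3 - n^2 - 10*n - 8) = (n + 2)*(n + 4)*(n^2 - 3*n - 4) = (n + 1)*(n + 2)*(n + 4)*(n - 4)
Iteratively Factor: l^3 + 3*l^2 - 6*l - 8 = (l + 4)*(l^2 - l - 2) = (l + 1)*(l + 4)*(l - 2)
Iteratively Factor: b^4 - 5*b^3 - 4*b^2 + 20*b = (b)*(b^3 - 5*b^2 - 4*b + 20) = b*(b - 5)*(b^2 - 4) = b*(b - 5)*(b + 2)*(b - 2)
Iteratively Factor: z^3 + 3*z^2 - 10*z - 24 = (z + 2)*(z^2 + z - 12) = (z - 3)*(z + 2)*(z + 4)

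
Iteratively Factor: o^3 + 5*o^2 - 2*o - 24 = (o + 4)*(o^2 + o - 6) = (o + 3)*(o + 4)*(o - 2)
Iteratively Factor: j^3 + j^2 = (j)*(j^2 + j) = j^2*(j + 1)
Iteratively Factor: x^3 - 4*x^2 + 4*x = (x - 2)*(x^2 - 2*x) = x*(x - 2)*(x - 2)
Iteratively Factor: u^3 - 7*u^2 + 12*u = (u)*(u^2 - 7*u + 12) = u*(u - 3)*(u - 4)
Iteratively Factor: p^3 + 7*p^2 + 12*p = (p)*(p^2 + 7*p + 12) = p*(p + 3)*(p + 4)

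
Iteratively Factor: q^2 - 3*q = (q)*(q - 3)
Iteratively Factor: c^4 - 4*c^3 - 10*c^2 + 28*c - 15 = (c + 3)*(c^3 - 7*c^2 + 11*c - 5) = (c - 1)*(c + 3)*(c^2 - 6*c + 5) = (c - 1)^2*(c + 3)*(c - 5)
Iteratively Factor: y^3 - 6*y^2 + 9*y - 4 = (y - 4)*(y^2 - 2*y + 1) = (y - 4)*(y - 1)*(y - 1)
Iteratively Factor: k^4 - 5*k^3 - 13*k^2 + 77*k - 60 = (k - 3)*(k^3 - 2*k^2 - 19*k + 20) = (k - 5)*(k - 3)*(k^2 + 3*k - 4) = (k - 5)*(k - 3)*(k + 4)*(k - 1)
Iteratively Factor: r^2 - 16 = (r + 4)*(r - 4)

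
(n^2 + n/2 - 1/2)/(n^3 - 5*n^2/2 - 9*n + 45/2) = (2*n^2 + n - 1)/(2*n^3 - 5*n^2 - 18*n + 45)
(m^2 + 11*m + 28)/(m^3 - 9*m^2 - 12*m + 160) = (m + 7)/(m^2 - 13*m + 40)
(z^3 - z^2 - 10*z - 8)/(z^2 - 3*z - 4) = z + 2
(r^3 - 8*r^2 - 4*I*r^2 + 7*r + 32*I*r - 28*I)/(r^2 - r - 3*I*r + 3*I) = (r^2 - r*(7 + 4*I) + 28*I)/(r - 3*I)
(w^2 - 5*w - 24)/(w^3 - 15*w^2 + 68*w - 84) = (w^2 - 5*w - 24)/(w^3 - 15*w^2 + 68*w - 84)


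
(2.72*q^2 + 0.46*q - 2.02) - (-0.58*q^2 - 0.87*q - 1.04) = 3.3*q^2 + 1.33*q - 0.98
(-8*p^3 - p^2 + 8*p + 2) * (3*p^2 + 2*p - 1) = -24*p^5 - 19*p^4 + 30*p^3 + 23*p^2 - 4*p - 2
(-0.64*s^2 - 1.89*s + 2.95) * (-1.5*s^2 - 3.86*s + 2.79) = 0.96*s^4 + 5.3054*s^3 + 1.0848*s^2 - 16.6601*s + 8.2305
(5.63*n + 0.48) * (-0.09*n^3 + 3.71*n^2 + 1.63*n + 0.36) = -0.5067*n^4 + 20.8441*n^3 + 10.9577*n^2 + 2.8092*n + 0.1728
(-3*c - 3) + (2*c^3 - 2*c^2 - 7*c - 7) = 2*c^3 - 2*c^2 - 10*c - 10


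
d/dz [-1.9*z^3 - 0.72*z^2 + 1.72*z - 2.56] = -5.7*z^2 - 1.44*z + 1.72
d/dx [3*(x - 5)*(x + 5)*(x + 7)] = 9*x^2 + 42*x - 75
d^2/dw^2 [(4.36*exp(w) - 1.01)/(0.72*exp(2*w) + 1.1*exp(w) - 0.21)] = (2.260224*exp(4*w) - 5.547456*exp(3*w) + 1.555632*exp(2*w) - 0.825788*exp(w) - 0.0410340000000001)*exp(w)/(0.373248*exp(6*w) + 1.71072*exp(5*w) + 2.287008*exp(4*w) + 0.33308*exp(3*w) - 0.667044*exp(2*w) + 0.14553*exp(w) - 0.009261)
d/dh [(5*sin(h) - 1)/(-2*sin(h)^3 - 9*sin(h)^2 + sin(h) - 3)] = (20*sin(h)^3 + 39*sin(h)^2 - 18*sin(h) - 14)*cos(h)/(2*sin(h)^3 + 9*sin(h)^2 - sin(h) + 3)^2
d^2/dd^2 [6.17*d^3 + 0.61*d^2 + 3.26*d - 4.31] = 37.02*d + 1.22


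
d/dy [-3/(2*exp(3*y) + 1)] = 18*exp(3*y)/(2*exp(3*y) + 1)^2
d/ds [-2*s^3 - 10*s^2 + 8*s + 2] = -6*s^2 - 20*s + 8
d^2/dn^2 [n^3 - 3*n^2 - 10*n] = 6*n - 6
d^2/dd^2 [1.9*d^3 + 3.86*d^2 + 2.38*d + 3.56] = 11.4*d + 7.72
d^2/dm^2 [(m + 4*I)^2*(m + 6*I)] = 6*m + 28*I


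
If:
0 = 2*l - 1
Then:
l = 1/2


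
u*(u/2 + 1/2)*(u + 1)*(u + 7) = u^4/2 + 9*u^3/2 + 15*u^2/2 + 7*u/2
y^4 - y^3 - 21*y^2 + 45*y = y*(y - 3)^2*(y + 5)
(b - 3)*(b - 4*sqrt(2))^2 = b^3 - 8*sqrt(2)*b^2 - 3*b^2 + 32*b + 24*sqrt(2)*b - 96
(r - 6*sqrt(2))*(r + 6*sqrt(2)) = r^2 - 72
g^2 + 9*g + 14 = (g + 2)*(g + 7)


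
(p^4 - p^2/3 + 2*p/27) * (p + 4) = p^5 + 4*p^4 - p^3/3 - 34*p^2/27 + 8*p/27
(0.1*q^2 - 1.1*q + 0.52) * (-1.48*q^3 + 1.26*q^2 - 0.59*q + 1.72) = -0.148*q^5 + 1.754*q^4 - 2.2146*q^3 + 1.4762*q^2 - 2.1988*q + 0.8944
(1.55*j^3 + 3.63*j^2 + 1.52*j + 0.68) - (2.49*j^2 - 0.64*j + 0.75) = 1.55*j^3 + 1.14*j^2 + 2.16*j - 0.07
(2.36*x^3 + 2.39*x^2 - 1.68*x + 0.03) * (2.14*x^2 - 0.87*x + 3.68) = 5.0504*x^5 + 3.0614*x^4 + 3.0103*x^3 + 10.321*x^2 - 6.2085*x + 0.1104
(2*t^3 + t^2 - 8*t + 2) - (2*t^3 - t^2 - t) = 2*t^2 - 7*t + 2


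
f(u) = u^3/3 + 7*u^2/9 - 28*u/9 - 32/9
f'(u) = u^2 + 14*u/9 - 28/9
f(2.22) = -2.98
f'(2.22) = 5.27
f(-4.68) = -6.13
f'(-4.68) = 11.51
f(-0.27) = -2.67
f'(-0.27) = -3.46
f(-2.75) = 3.95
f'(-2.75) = 0.17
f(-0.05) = -3.40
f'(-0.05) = -3.19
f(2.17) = -3.24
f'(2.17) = 4.97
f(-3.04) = 3.73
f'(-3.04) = 1.40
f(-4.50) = -4.18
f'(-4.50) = 10.14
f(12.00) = 647.11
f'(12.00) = 159.56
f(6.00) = 77.78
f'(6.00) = 42.22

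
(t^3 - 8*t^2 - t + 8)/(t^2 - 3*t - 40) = (t^2 - 1)/(t + 5)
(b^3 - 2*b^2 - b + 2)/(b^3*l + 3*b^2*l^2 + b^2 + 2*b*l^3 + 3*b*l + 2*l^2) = (b^3 - 2*b^2 - b + 2)/(b^3*l + 3*b^2*l^2 + b^2 + 2*b*l^3 + 3*b*l + 2*l^2)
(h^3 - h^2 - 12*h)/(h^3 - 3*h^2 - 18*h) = (h - 4)/(h - 6)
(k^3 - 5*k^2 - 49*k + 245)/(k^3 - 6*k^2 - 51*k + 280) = (k - 7)/(k - 8)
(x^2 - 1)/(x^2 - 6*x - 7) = (x - 1)/(x - 7)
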